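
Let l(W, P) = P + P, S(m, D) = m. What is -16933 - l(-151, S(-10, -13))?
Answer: -16913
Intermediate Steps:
l(W, P) = 2*P
-16933 - l(-151, S(-10, -13)) = -16933 - 2*(-10) = -16933 - 1*(-20) = -16933 + 20 = -16913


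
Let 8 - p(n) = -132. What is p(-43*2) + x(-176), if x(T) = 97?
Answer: 237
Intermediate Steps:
p(n) = 140 (p(n) = 8 - 1*(-132) = 8 + 132 = 140)
p(-43*2) + x(-176) = 140 + 97 = 237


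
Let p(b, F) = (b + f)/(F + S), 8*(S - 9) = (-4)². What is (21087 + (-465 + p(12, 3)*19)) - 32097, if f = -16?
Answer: -80363/7 ≈ -11480.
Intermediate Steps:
S = 11 (S = 9 + (⅛)*(-4)² = 9 + (⅛)*16 = 9 + 2 = 11)
p(b, F) = (-16 + b)/(11 + F) (p(b, F) = (b - 16)/(F + 11) = (-16 + b)/(11 + F))
(21087 + (-465 + p(12, 3)*19)) - 32097 = (21087 + (-465 + ((-16 + 12)/(11 + 3))*19)) - 32097 = (21087 + (-465 + (-4/14)*19)) - 32097 = (21087 + (-465 + ((1/14)*(-4))*19)) - 32097 = (21087 + (-465 - 2/7*19)) - 32097 = (21087 + (-465 - 38/7)) - 32097 = (21087 - 3293/7) - 32097 = 144316/7 - 32097 = -80363/7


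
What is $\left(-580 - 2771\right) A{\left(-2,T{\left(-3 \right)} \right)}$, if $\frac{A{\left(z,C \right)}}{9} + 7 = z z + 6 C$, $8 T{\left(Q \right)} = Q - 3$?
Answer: $\frac{452385}{2} \approx 2.2619 \cdot 10^{5}$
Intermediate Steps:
$T{\left(Q \right)} = - \frac{3}{8} + \frac{Q}{8}$ ($T{\left(Q \right)} = \frac{Q - 3}{8} = \frac{-3 + Q}{8} = - \frac{3}{8} + \frac{Q}{8}$)
$A{\left(z,C \right)} = -63 + 9 z^{2} + 54 C$ ($A{\left(z,C \right)} = -63 + 9 \left(z z + 6 C\right) = -63 + 9 \left(z^{2} + 6 C\right) = -63 + \left(9 z^{2} + 54 C\right) = -63 + 9 z^{2} + 54 C$)
$\left(-580 - 2771\right) A{\left(-2,T{\left(-3 \right)} \right)} = \left(-580 - 2771\right) \left(-63 + 9 \left(-2\right)^{2} + 54 \left(- \frac{3}{8} + \frac{1}{8} \left(-3\right)\right)\right) = \left(-580 - 2771\right) \left(-63 + 9 \cdot 4 + 54 \left(- \frac{3}{8} - \frac{3}{8}\right)\right) = - 3351 \left(-63 + 36 + 54 \left(- \frac{3}{4}\right)\right) = - 3351 \left(-63 + 36 - \frac{81}{2}\right) = \left(-3351\right) \left(- \frac{135}{2}\right) = \frac{452385}{2}$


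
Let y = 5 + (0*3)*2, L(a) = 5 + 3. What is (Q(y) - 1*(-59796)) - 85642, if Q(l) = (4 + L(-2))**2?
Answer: -25702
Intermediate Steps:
L(a) = 8
y = 5 (y = 5 + 0*2 = 5 + 0 = 5)
Q(l) = 144 (Q(l) = (4 + 8)**2 = 12**2 = 144)
(Q(y) - 1*(-59796)) - 85642 = (144 - 1*(-59796)) - 85642 = (144 + 59796) - 85642 = 59940 - 85642 = -25702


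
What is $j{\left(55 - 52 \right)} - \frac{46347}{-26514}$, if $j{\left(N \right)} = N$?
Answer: $\frac{41963}{8838} \approx 4.748$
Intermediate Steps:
$j{\left(55 - 52 \right)} - \frac{46347}{-26514} = \left(55 - 52\right) - \frac{46347}{-26514} = 3 - - \frac{15449}{8838} = 3 + \frac{15449}{8838} = \frac{41963}{8838}$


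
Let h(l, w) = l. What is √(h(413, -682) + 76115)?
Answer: 4*√4783 ≈ 276.64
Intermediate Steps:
√(h(413, -682) + 76115) = √(413 + 76115) = √76528 = 4*√4783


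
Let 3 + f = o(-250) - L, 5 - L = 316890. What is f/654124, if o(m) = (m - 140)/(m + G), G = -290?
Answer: 5703889/11774232 ≈ 0.48444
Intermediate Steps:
o(m) = (-140 + m)/(-290 + m) (o(m) = (m - 140)/(m - 290) = (-140 + m)/(-290 + m))
L = -316885 (L = 5 - 1*316890 = 5 - 316890 = -316885)
f = 5703889/18 (f = -3 + ((-140 - 250)/(-290 - 250) - 1*(-316885)) = -3 + (-390/(-540) + 316885) = -3 + (-1/540*(-390) + 316885) = -3 + (13/18 + 316885) = -3 + 5703943/18 = 5703889/18 ≈ 3.1688e+5)
f/654124 = (5703889/18)/654124 = (5703889/18)*(1/654124) = 5703889/11774232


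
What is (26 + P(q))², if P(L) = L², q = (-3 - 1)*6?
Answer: 362404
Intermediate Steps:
q = -24 (q = -4*6 = -24)
(26 + P(q))² = (26 + (-24)²)² = (26 + 576)² = 602² = 362404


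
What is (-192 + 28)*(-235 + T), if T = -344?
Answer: 94956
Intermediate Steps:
(-192 + 28)*(-235 + T) = (-192 + 28)*(-235 - 344) = -164*(-579) = 94956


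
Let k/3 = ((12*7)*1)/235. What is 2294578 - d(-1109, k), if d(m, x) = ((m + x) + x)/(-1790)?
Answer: 965213975589/420650 ≈ 2.2946e+6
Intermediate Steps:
k = 252/235 (k = 3*(((12*7)*1)/235) = 3*((84*1)*(1/235)) = 3*(84*(1/235)) = 3*(84/235) = 252/235 ≈ 1.0723)
d(m, x) = -x/895 - m/1790 (d(m, x) = (m + 2*x)*(-1/1790) = -x/895 - m/1790)
2294578 - d(-1109, k) = 2294578 - (-1/895*252/235 - 1/1790*(-1109)) = 2294578 - (-252/210325 + 1109/1790) = 2294578 - 1*260111/420650 = 2294578 - 260111/420650 = 965213975589/420650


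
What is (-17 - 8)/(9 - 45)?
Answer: 25/36 ≈ 0.69444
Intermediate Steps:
(-17 - 8)/(9 - 45) = -25/(-36) = -1/36*(-25) = 25/36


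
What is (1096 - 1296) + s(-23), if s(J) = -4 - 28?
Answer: -232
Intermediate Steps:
s(J) = -32
(1096 - 1296) + s(-23) = (1096 - 1296) - 32 = -200 - 32 = -232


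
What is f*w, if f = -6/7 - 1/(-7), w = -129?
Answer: 645/7 ≈ 92.143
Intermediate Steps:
f = -5/7 (f = -6*⅐ - 1*(-⅐) = -6/7 + ⅐ = -5/7 ≈ -0.71429)
f*w = -5/7*(-129) = 645/7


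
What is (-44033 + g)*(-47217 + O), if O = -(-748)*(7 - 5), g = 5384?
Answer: 1767070929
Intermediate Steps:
O = 1496 (O = -(-748)*2 = -187*(-8) = 1496)
(-44033 + g)*(-47217 + O) = (-44033 + 5384)*(-47217 + 1496) = -38649*(-45721) = 1767070929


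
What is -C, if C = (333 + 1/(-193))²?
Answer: -4130375824/37249 ≈ -1.1089e+5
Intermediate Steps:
C = 4130375824/37249 (C = (333 - 1/193)² = (64268/193)² = 4130375824/37249 ≈ 1.1089e+5)
-C = -1*4130375824/37249 = -4130375824/37249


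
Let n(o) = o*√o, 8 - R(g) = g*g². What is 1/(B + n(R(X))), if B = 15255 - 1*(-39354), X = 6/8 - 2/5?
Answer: 9319936000000000/508952299040078581869 - 6790080000*√35365/169650766346692860623 ≈ 1.8304e-5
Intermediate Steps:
X = 7/20 (X = 6*(⅛) - 2*⅕ = ¾ - ⅖ = 7/20 ≈ 0.35000)
R(g) = 8 - g³ (R(g) = 8 - g*g² = 8 - g³)
n(o) = o^(3/2)
B = 54609 (B = 15255 + 39354 = 54609)
1/(B + n(R(X))) = 1/(54609 + (8 - (7/20)³)^(3/2)) = 1/(54609 + (8 - 1*343/8000)^(3/2)) = 1/(54609 + (8 - 343/8000)^(3/2)) = 1/(54609 + (63657/8000)^(3/2)) = 1/(54609 + 190971*√35365/1600000)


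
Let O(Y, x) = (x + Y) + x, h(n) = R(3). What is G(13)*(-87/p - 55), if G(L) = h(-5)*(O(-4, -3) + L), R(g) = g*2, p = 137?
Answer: -137196/137 ≈ -1001.4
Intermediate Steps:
R(g) = 2*g
h(n) = 6 (h(n) = 2*3 = 6)
O(Y, x) = Y + 2*x (O(Y, x) = (Y + x) + x = Y + 2*x)
G(L) = -60 + 6*L (G(L) = 6*((-4 + 2*(-3)) + L) = 6*((-4 - 6) + L) = 6*(-10 + L) = -60 + 6*L)
G(13)*(-87/p - 55) = (-60 + 6*13)*(-87/137 - 55) = (-60 + 78)*(-87*1/137 - 55) = 18*(-87/137 - 55) = 18*(-7622/137) = -137196/137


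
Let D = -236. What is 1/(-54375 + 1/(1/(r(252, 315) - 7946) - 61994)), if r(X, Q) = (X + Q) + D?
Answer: -472084311/25669584418240 ≈ -1.8391e-5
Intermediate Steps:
r(X, Q) = -236 + Q + X (r(X, Q) = (X + Q) - 236 = (Q + X) - 236 = -236 + Q + X)
1/(-54375 + 1/(1/(r(252, 315) - 7946) - 61994)) = 1/(-54375 + 1/(1/((-236 + 315 + 252) - 7946) - 61994)) = 1/(-54375 + 1/(1/(331 - 7946) - 61994)) = 1/(-54375 + 1/(1/(-7615) - 61994)) = 1/(-54375 + 1/(-1/7615 - 61994)) = 1/(-54375 + 1/(-472084311/7615)) = 1/(-54375 - 7615/472084311) = 1/(-25669584418240/472084311) = -472084311/25669584418240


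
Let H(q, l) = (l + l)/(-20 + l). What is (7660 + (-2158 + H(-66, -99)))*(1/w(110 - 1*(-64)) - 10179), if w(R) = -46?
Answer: -153331978980/2737 ≈ -5.6022e+7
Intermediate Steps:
H(q, l) = 2*l/(-20 + l) (H(q, l) = (2*l)/(-20 + l) = 2*l/(-20 + l))
(7660 + (-2158 + H(-66, -99)))*(1/w(110 - 1*(-64)) - 10179) = (7660 + (-2158 + 2*(-99)/(-20 - 99)))*(1/(-46) - 10179) = (7660 + (-2158 + 2*(-99)/(-119)))*(-1/46 - 10179) = (7660 + (-2158 + 2*(-99)*(-1/119)))*(-468235/46) = (7660 + (-2158 + 198/119))*(-468235/46) = (7660 - 256604/119)*(-468235/46) = (654936/119)*(-468235/46) = -153331978980/2737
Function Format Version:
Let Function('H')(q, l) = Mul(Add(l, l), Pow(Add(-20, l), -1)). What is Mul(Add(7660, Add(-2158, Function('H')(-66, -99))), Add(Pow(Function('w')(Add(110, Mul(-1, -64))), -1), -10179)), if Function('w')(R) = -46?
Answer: Rational(-153331978980, 2737) ≈ -5.6022e+7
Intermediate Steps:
Function('H')(q, l) = Mul(2, l, Pow(Add(-20, l), -1)) (Function('H')(q, l) = Mul(Mul(2, l), Pow(Add(-20, l), -1)) = Mul(2, l, Pow(Add(-20, l), -1)))
Mul(Add(7660, Add(-2158, Function('H')(-66, -99))), Add(Pow(Function('w')(Add(110, Mul(-1, -64))), -1), -10179)) = Mul(Add(7660, Add(-2158, Mul(2, -99, Pow(Add(-20, -99), -1)))), Add(Pow(-46, -1), -10179)) = Mul(Add(7660, Add(-2158, Mul(2, -99, Pow(-119, -1)))), Add(Rational(-1, 46), -10179)) = Mul(Add(7660, Add(-2158, Mul(2, -99, Rational(-1, 119)))), Rational(-468235, 46)) = Mul(Add(7660, Add(-2158, Rational(198, 119))), Rational(-468235, 46)) = Mul(Add(7660, Rational(-256604, 119)), Rational(-468235, 46)) = Mul(Rational(654936, 119), Rational(-468235, 46)) = Rational(-153331978980, 2737)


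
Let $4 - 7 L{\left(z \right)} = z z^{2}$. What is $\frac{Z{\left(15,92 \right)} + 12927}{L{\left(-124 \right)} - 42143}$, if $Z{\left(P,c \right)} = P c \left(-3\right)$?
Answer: $\frac{20503}{537209} \approx 0.038166$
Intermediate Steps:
$Z{\left(P,c \right)} = - 3 P c$
$L{\left(z \right)} = \frac{4}{7} - \frac{z^{3}}{7}$ ($L{\left(z \right)} = \frac{4}{7} - \frac{z z^{2}}{7} = \frac{4}{7} - \frac{z^{3}}{7}$)
$\frac{Z{\left(15,92 \right)} + 12927}{L{\left(-124 \right)} - 42143} = \frac{\left(-3\right) 15 \cdot 92 + 12927}{\left(\frac{4}{7} - \frac{\left(-124\right)^{3}}{7}\right) - 42143} = \frac{-4140 + 12927}{\left(\frac{4}{7} - - \frac{1906624}{7}\right) - 42143} = \frac{8787}{\left(\frac{4}{7} + \frac{1906624}{7}\right) - 42143} = \frac{8787}{\frac{1906628}{7} - 42143} = \frac{8787}{\frac{1611627}{7}} = 8787 \cdot \frac{7}{1611627} = \frac{20503}{537209}$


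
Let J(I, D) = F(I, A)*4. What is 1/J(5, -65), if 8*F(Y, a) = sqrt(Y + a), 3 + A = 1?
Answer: 2*sqrt(3)/3 ≈ 1.1547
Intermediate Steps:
A = -2 (A = -3 + 1 = -2)
F(Y, a) = sqrt(Y + a)/8
J(I, D) = sqrt(-2 + I)/2 (J(I, D) = (sqrt(I - 2)/8)*4 = (sqrt(-2 + I)/8)*4 = sqrt(-2 + I)/2)
1/J(5, -65) = 1/(sqrt(-2 + 5)/2) = 1/(sqrt(3)/2) = 2*sqrt(3)/3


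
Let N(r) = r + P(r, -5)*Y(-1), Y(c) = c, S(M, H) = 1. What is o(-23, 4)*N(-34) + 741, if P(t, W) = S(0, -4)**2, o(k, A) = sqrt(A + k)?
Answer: 741 - 35*I*sqrt(19) ≈ 741.0 - 152.56*I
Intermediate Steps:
P(t, W) = 1 (P(t, W) = 1**2 = 1)
N(r) = -1 + r (N(r) = r + 1*(-1) = r - 1 = -1 + r)
o(-23, 4)*N(-34) + 741 = sqrt(4 - 23)*(-1 - 34) + 741 = sqrt(-19)*(-35) + 741 = (I*sqrt(19))*(-35) + 741 = -35*I*sqrt(19) + 741 = 741 - 35*I*sqrt(19)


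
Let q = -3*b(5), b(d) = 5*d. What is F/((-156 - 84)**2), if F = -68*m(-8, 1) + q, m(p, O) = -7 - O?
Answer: 469/57600 ≈ 0.0081424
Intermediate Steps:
q = -75 (q = -15*5 = -3*25 = -75)
F = 469 (F = -68*(-7 - 1*1) - 75 = -68*(-7 - 1) - 75 = -68*(-8) - 75 = 544 - 75 = 469)
F/((-156 - 84)**2) = 469/((-156 - 84)**2) = 469/((-240)**2) = 469/57600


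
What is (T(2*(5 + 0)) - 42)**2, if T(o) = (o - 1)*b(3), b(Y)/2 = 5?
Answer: 2304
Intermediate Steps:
b(Y) = 10 (b(Y) = 2*5 = 10)
T(o) = -10 + 10*o (T(o) = (o - 1)*10 = (-1 + o)*10 = -10 + 10*o)
(T(2*(5 + 0)) - 42)**2 = ((-10 + 10*(2*(5 + 0))) - 42)**2 = ((-10 + 10*(2*5)) - 42)**2 = ((-10 + 10*10) - 42)**2 = ((-10 + 100) - 42)**2 = (90 - 42)**2 = 48**2 = 2304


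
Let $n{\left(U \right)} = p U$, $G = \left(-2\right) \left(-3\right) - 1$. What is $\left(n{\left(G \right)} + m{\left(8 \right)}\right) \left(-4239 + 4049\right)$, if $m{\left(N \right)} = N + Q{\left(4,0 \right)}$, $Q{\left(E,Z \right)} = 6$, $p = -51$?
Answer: $45790$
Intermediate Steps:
$G = 5$ ($G = 6 - 1 = 5$)
$n{\left(U \right)} = - 51 U$
$m{\left(N \right)} = 6 + N$ ($m{\left(N \right)} = N + 6 = 6 + N$)
$\left(n{\left(G \right)} + m{\left(8 \right)}\right) \left(-4239 + 4049\right) = \left(\left(-51\right) 5 + \left(6 + 8\right)\right) \left(-4239 + 4049\right) = \left(-255 + 14\right) \left(-190\right) = \left(-241\right) \left(-190\right) = 45790$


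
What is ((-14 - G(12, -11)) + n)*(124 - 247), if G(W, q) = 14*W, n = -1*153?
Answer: 41205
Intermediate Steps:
n = -153
((-14 - G(12, -11)) + n)*(124 - 247) = ((-14 - 14*12) - 153)*(124 - 247) = ((-14 - 1*168) - 153)*(-123) = ((-14 - 168) - 153)*(-123) = (-182 - 153)*(-123) = -335*(-123) = 41205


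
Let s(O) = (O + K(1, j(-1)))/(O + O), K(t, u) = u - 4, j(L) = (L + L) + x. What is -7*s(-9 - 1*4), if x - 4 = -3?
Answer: -63/13 ≈ -4.8462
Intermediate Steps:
x = 1 (x = 4 - 3 = 1)
j(L) = 1 + 2*L (j(L) = (L + L) + 1 = 2*L + 1 = 1 + 2*L)
K(t, u) = -4 + u
s(O) = (-5 + O)/(2*O) (s(O) = (O + (-4 + (1 + 2*(-1))))/(O + O) = (O + (-4 + (1 - 2)))/((2*O)) = (O + (-4 - 1))*(1/(2*O)) = (O - 5)*(1/(2*O)) = (-5 + O)*(1/(2*O)) = (-5 + O)/(2*O))
-7*s(-9 - 1*4) = -7*(-5 + (-9 - 1*4))/(2*(-9 - 1*4)) = -7*(-5 + (-9 - 4))/(2*(-9 - 4)) = -7*(-5 - 13)/(2*(-13)) = -7*(-1)*(-18)/(2*13) = -7*9/13 = -63/13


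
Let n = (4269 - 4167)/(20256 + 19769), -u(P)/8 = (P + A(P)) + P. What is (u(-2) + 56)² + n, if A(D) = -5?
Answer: 655769702/40025 ≈ 16384.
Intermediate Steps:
u(P) = 40 - 16*P (u(P) = -8*((P - 5) + P) = -8*((-5 + P) + P) = -8*(-5 + 2*P) = 40 - 16*P)
n = 102/40025 ≈ 0.0025484
(u(-2) + 56)² + n = ((40 - 16*(-2)) + 56)² + 102/40025 = ((40 + 32) + 56)² + 102/40025 = (72 + 56)² + 102/40025 = 128² + 102/40025 = 16384 + 102/40025 = 655769702/40025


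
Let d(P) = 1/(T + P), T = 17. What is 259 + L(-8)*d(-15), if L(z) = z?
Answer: 255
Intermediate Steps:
d(P) = 1/(17 + P)
259 + L(-8)*d(-15) = 259 - 8/(17 - 15) = 259 - 8/2 = 259 - 8*½ = 259 - 4 = 255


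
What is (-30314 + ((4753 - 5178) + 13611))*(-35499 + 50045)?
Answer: -249143888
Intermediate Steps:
(-30314 + ((4753 - 5178) + 13611))*(-35499 + 50045) = (-30314 + (-425 + 13611))*14546 = (-30314 + 13186)*14546 = -17128*14546 = -249143888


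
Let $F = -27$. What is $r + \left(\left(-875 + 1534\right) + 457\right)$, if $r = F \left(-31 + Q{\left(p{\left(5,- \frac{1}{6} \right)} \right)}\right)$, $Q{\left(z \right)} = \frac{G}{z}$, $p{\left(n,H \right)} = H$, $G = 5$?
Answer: $2763$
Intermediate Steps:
$Q{\left(z \right)} = \frac{5}{z}$
$r = 1647$ ($r = - 27 \left(-31 + \frac{5}{\left(-1\right) \frac{1}{6}}\right) = - 27 \left(-31 + \frac{5}{- \frac{1}{6}}\right) = - 27 \left(-31 + 5 \left(-6\right)\right) = - 27 \left(-31 - 30\right) = \left(-27\right) \left(-61\right) = 1647$)
$r + \left(\left(-875 + 1534\right) + 457\right) = 1647 + \left(\left(-875 + 1534\right) + 457\right) = 1647 + \left(659 + 457\right) = 1647 + 1116 = 2763$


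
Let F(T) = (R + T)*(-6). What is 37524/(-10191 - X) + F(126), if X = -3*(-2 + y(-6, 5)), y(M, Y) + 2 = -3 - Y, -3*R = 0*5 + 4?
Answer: -2562440/3409 ≈ -751.67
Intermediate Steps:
R = -4/3 (R = -(0*5 + 4)/3 = -(0 + 4)/3 = -1/3*4 = -4/3 ≈ -1.3333)
y(M, Y) = -5 - Y (y(M, Y) = -2 + (-3 - Y) = -5 - Y)
X = 36 (X = -3*(-2 + (-5 - 1*5)) = -3*(-2 + (-5 - 5)) = -3*(-2 - 10) = -3*(-12) = 36)
F(T) = 8 - 6*T (F(T) = (-4/3 + T)*(-6) = 8 - 6*T)
37524/(-10191 - X) + F(126) = 37524/(-10191 - 1*36) + (8 - 6*126) = 37524/(-10191 - 36) + (8 - 756) = 37524/(-10227) - 748 = 37524*(-1/10227) - 748 = -12508/3409 - 748 = -2562440/3409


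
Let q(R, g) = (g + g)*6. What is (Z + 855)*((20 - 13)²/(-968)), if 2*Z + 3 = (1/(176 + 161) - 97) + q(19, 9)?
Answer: -28369383/652432 ≈ -43.482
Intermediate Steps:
q(R, g) = 12*g (q(R, g) = (2*g)*6 = 12*g)
Z = 2697/674 (Z = -3/2 + ((1/(176 + 161) - 97) + 12*9)/2 = -3/2 + ((1/337 - 97) + 108)/2 = -3/2 + (-32688/337 + 108)/2 = -3/2 + (½)*(3708/337) = -3/2 + 1854/337 = 2697/674 ≈ 4.0015)
(Z + 855)*((20 - 13)²/(-968)) = (2697/674 + 855)*((20 - 13)²/(-968)) = 578967*(7²*(-1/968))/674 = 578967*(49*(-1/968))/674 = (578967/674)*(-49/968) = -28369383/652432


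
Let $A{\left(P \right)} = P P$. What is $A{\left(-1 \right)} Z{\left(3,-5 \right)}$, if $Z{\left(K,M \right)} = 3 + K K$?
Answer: $12$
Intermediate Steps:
$A{\left(P \right)} = P^{2}$
$Z{\left(K,M \right)} = 3 + K^{2}$
$A{\left(-1 \right)} Z{\left(3,-5 \right)} = \left(-1\right)^{2} \left(3 + 3^{2}\right) = 1 \left(3 + 9\right) = 1 \cdot 12 = 12$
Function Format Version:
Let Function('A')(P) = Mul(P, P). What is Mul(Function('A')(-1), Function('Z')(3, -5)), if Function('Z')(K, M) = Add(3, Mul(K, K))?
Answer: 12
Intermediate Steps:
Function('A')(P) = Pow(P, 2)
Function('Z')(K, M) = Add(3, Pow(K, 2))
Mul(Function('A')(-1), Function('Z')(3, -5)) = Mul(Pow(-1, 2), Add(3, Pow(3, 2))) = Mul(1, Add(3, 9)) = Mul(1, 12) = 12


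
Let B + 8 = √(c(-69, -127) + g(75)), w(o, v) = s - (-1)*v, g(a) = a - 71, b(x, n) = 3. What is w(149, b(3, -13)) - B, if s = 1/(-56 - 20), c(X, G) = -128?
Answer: 835/76 - 2*I*√31 ≈ 10.987 - 11.136*I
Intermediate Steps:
g(a) = -71 + a
s = -1/76 (s = 1/(-76) = -1/76 ≈ -0.013158)
w(o, v) = -1/76 + v (w(o, v) = -1/76 - (-1)*v = -1/76 + v)
B = -8 + 2*I*√31 (B = -8 + √(-128 + (-71 + 75)) = -8 + √(-128 + 4) = -8 + √(-124) = -8 + 2*I*√31 ≈ -8.0 + 11.136*I)
w(149, b(3, -13)) - B = (-1/76 + 3) - (-8 + 2*I*√31) = 227/76 + (8 - 2*I*√31) = 835/76 - 2*I*√31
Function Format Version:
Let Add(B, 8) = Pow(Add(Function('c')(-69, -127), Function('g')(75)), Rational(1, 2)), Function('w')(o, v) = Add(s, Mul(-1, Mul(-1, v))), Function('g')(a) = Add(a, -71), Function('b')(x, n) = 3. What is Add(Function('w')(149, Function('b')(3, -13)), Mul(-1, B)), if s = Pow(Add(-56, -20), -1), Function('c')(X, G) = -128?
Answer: Add(Rational(835, 76), Mul(-2, I, Pow(31, Rational(1, 2)))) ≈ Add(10.987, Mul(-11.136, I))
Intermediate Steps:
Function('g')(a) = Add(-71, a)
s = Rational(-1, 76) (s = Pow(-76, -1) = Rational(-1, 76) ≈ -0.013158)
Function('w')(o, v) = Add(Rational(-1, 76), v) (Function('w')(o, v) = Add(Rational(-1, 76), Mul(-1, Mul(-1, v))) = Add(Rational(-1, 76), v))
B = Add(-8, Mul(2, I, Pow(31, Rational(1, 2)))) (B = Add(-8, Pow(Add(-128, Add(-71, 75)), Rational(1, 2))) = Add(-8, Pow(Add(-128, 4), Rational(1, 2))) = Add(-8, Pow(-124, Rational(1, 2))) = Add(-8, Mul(2, I, Pow(31, Rational(1, 2)))) ≈ Add(-8.0000, Mul(11.136, I)))
Add(Function('w')(149, Function('b')(3, -13)), Mul(-1, B)) = Add(Add(Rational(-1, 76), 3), Mul(-1, Add(-8, Mul(2, I, Pow(31, Rational(1, 2)))))) = Add(Rational(227, 76), Add(8, Mul(-2, I, Pow(31, Rational(1, 2))))) = Add(Rational(835, 76), Mul(-2, I, Pow(31, Rational(1, 2))))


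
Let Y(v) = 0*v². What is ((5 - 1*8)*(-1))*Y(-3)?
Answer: 0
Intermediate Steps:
Y(v) = 0
((5 - 1*8)*(-1))*Y(-3) = ((5 - 1*8)*(-1))*0 = ((5 - 8)*(-1))*0 = -3*(-1)*0 = 3*0 = 0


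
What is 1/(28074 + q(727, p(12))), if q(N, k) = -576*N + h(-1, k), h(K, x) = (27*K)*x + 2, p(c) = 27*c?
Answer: -1/399424 ≈ -2.5036e-6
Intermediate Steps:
h(K, x) = 2 + 27*K*x (h(K, x) = 27*K*x + 2 = 2 + 27*K*x)
q(N, k) = 2 - 576*N - 27*k (q(N, k) = -576*N + (2 + 27*(-1)*k) = -576*N + (2 - 27*k) = 2 - 576*N - 27*k)
1/(28074 + q(727, p(12))) = 1/(28074 + (2 - 576*727 - 729*12)) = 1/(28074 + (2 - 418752 - 27*324)) = 1/(28074 + (2 - 418752 - 8748)) = 1/(28074 - 427498) = 1/(-399424) = -1/399424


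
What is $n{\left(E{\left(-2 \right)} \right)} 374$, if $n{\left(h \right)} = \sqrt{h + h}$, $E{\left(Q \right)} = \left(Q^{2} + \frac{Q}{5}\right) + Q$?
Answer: $\frac{1496 \sqrt{5}}{5} \approx 669.03$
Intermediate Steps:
$E{\left(Q \right)} = Q^{2} + \frac{6 Q}{5}$ ($E{\left(Q \right)} = \left(Q^{2} + \frac{Q}{5}\right) + Q = Q^{2} + \frac{6 Q}{5}$)
$n{\left(h \right)} = \sqrt{2} \sqrt{h}$ ($n{\left(h \right)} = \sqrt{2 h} = \sqrt{2} \sqrt{h}$)
$n{\left(E{\left(-2 \right)} \right)} 374 = \sqrt{2} \sqrt{\frac{1}{5} \left(-2\right) \left(6 + 5 \left(-2\right)\right)} 374 = \sqrt{2} \sqrt{\frac{1}{5} \left(-2\right) \left(6 - 10\right)} 374 = \sqrt{2} \sqrt{\frac{1}{5} \left(-2\right) \left(-4\right)} 374 = \sqrt{2} \sqrt{\frac{8}{5}} \cdot 374 = \sqrt{2} \frac{2 \sqrt{10}}{5} \cdot 374 = \frac{4 \sqrt{5}}{5} \cdot 374 = \frac{1496 \sqrt{5}}{5}$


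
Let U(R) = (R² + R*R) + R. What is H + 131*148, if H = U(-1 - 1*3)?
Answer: 19416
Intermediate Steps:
U(R) = R + 2*R² (U(R) = (R² + R²) + R = 2*R² + R = R + 2*R²)
H = 28 (H = (-1 - 1*3)*(1 + 2*(-1 - 1*3)) = (-1 - 3)*(1 + 2*(-1 - 3)) = -4*(1 + 2*(-4)) = -4*(1 - 8) = -4*(-7) = 28)
H + 131*148 = 28 + 131*148 = 28 + 19388 = 19416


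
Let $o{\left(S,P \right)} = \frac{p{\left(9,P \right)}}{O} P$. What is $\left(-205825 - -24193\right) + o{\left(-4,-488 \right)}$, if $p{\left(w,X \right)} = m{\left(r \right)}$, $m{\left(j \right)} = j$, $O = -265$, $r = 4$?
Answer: $- \frac{48130528}{265} \approx -1.8162 \cdot 10^{5}$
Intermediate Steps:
$p{\left(w,X \right)} = 4$
$o{\left(S,P \right)} = - \frac{4 P}{265}$ ($o{\left(S,P \right)} = \frac{4}{-265} P = 4 \left(- \frac{1}{265}\right) P = - \frac{4 P}{265}$)
$\left(-205825 - -24193\right) + o{\left(-4,-488 \right)} = \left(-205825 - -24193\right) - - \frac{1952}{265} = \left(-205825 + \left(-85 + 24278\right)\right) + \frac{1952}{265} = \left(-205825 + 24193\right) + \frac{1952}{265} = -181632 + \frac{1952}{265} = - \frac{48130528}{265}$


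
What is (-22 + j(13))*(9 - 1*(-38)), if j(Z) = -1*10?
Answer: -1504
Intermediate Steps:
j(Z) = -10
(-22 + j(13))*(9 - 1*(-38)) = (-22 - 10)*(9 - 1*(-38)) = -32*(9 + 38) = -32*47 = -1504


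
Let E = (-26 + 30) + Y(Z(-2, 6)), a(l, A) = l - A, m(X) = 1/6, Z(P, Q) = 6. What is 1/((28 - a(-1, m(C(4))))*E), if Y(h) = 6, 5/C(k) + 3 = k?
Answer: 3/875 ≈ 0.0034286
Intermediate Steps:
C(k) = 5/(-3 + k)
m(X) = ⅙
E = 10 (E = (-26 + 30) + 6 = 4 + 6 = 10)
1/((28 - a(-1, m(C(4))))*E) = 1/((28 - (-1 - 1*⅙))*10) = 1/((28 - (-1 - ⅙))*10) = 1/((28 - 1*(-7/6))*10) = 1/((28 + 7/6)*10) = 1/((175/6)*10) = 1/(875/3) = 3/875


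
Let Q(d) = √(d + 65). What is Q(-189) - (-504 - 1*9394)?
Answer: 9898 + 2*I*√31 ≈ 9898.0 + 11.136*I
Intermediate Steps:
Q(d) = √(65 + d)
Q(-189) - (-504 - 1*9394) = √(65 - 189) - (-504 - 1*9394) = √(-124) - (-504 - 9394) = 2*I*√31 - 1*(-9898) = 2*I*√31 + 9898 = 9898 + 2*I*√31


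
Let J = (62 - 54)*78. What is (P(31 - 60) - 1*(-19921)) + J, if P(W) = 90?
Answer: 20635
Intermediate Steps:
J = 624 (J = 8*78 = 624)
(P(31 - 60) - 1*(-19921)) + J = (90 - 1*(-19921)) + 624 = (90 + 19921) + 624 = 20011 + 624 = 20635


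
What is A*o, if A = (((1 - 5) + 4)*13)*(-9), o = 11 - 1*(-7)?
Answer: 0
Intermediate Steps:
o = 18 (o = 11 + 7 = 18)
A = 0 (A = ((-4 + 4)*13)*(-9) = (0*13)*(-9) = 0*(-9) = 0)
A*o = 0*18 = 0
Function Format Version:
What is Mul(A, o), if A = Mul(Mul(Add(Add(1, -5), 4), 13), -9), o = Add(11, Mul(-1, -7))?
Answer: 0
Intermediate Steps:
o = 18 (o = Add(11, 7) = 18)
A = 0 (A = Mul(Mul(Add(-4, 4), 13), -9) = Mul(Mul(0, 13), -9) = Mul(0, -9) = 0)
Mul(A, o) = Mul(0, 18) = 0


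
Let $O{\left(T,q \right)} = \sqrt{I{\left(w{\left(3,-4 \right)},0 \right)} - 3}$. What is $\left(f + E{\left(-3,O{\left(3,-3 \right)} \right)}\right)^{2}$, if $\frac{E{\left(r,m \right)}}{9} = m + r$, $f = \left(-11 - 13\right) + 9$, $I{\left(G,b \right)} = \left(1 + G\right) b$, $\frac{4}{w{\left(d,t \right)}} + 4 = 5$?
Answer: $1521 - 756 i \sqrt{3} \approx 1521.0 - 1309.4 i$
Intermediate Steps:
$w{\left(d,t \right)} = 4$ ($w{\left(d,t \right)} = \frac{4}{-4 + 5} = \frac{4}{1} = 4 \cdot 1 = 4$)
$I{\left(G,b \right)} = b \left(1 + G\right)$
$O{\left(T,q \right)} = i \sqrt{3}$ ($O{\left(T,q \right)} = \sqrt{0 \left(1 + 4\right) - 3} = \sqrt{0 \cdot 5 - 3} = \sqrt{0 - 3} = \sqrt{-3} = i \sqrt{3}$)
$f = -15$ ($f = -24 + 9 = -15$)
$E{\left(r,m \right)} = 9 m + 9 r$ ($E{\left(r,m \right)} = 9 \left(m + r\right) = 9 m + 9 r$)
$\left(f + E{\left(-3,O{\left(3,-3 \right)} \right)}\right)^{2} = \left(-15 + \left(9 i \sqrt{3} + 9 \left(-3\right)\right)\right)^{2} = \left(-15 - \left(27 - 9 i \sqrt{3}\right)\right)^{2} = \left(-42 + 9 i \sqrt{3}\right)^{2}$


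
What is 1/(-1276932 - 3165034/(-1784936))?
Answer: -892468/1139619365659 ≈ -7.8313e-7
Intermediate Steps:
1/(-1276932 - 3165034/(-1784936)) = 1/(-1276932 - 3165034*(-1/1784936)) = 1/(-1276932 + 1582517/892468) = 1/(-1139619365659/892468) = -892468/1139619365659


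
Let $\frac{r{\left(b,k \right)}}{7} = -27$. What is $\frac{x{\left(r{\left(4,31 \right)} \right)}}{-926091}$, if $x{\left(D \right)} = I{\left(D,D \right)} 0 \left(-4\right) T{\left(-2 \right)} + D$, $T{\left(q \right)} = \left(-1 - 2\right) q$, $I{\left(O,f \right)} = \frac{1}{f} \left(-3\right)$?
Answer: $\frac{21}{102899} \approx 0.00020408$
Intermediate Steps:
$r{\left(b,k \right)} = -189$ ($r{\left(b,k \right)} = 7 \left(-27\right) = -189$)
$I{\left(O,f \right)} = - \frac{3}{f}$
$T{\left(q \right)} = - 3 q$
$x{\left(D \right)} = D$ ($x{\left(D \right)} = - \frac{3}{D} 0 \left(-4\right) \left(\left(-3\right) \left(-2\right)\right) + D = - \frac{3}{D} 0 \cdot 6 + D = - \frac{3}{D} 0 + D = 0 + D = D$)
$\frac{x{\left(r{\left(4,31 \right)} \right)}}{-926091} = - \frac{189}{-926091} = \left(-189\right) \left(- \frac{1}{926091}\right) = \frac{21}{102899}$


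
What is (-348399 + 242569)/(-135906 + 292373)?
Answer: -105830/156467 ≈ -0.67637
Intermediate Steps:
(-348399 + 242569)/(-135906 + 292373) = -105830/156467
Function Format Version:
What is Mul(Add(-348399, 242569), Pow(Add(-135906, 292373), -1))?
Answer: Rational(-105830, 156467) ≈ -0.67637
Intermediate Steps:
Mul(Add(-348399, 242569), Pow(Add(-135906, 292373), -1)) = Mul(-105830, Pow(156467, -1)) = Mul(-105830, Rational(1, 156467)) = Rational(-105830, 156467)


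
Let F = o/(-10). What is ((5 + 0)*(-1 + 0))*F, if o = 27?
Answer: 27/2 ≈ 13.500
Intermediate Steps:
F = -27/10 (F = 27/(-10) = 27*(-⅒) = -27/10 ≈ -2.7000)
((5 + 0)*(-1 + 0))*F = ((5 + 0)*(-1 + 0))*(-27/10) = (5*(-1))*(-27/10) = -5*(-27/10) = 27/2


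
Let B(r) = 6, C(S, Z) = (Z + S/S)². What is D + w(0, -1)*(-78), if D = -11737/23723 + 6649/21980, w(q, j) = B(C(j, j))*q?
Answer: -2045817/10641460 ≈ -0.19225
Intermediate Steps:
C(S, Z) = (1 + Z)² (C(S, Z) = (Z + 1)² = (1 + Z)²)
w(q, j) = 6*q
D = -2045817/10641460 (D = -11737*1/23723 + 6649*(1/21980) = -11737/23723 + 6649/21980 = -2045817/10641460 ≈ -0.19225)
D + w(0, -1)*(-78) = -2045817/10641460 + (6*0)*(-78) = -2045817/10641460 + 0*(-78) = -2045817/10641460 + 0 = -2045817/10641460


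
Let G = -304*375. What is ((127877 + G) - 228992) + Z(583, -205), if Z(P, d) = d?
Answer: -215320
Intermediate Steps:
G = -114000
((127877 + G) - 228992) + Z(583, -205) = ((127877 - 114000) - 228992) - 205 = (13877 - 228992) - 205 = -215115 - 205 = -215320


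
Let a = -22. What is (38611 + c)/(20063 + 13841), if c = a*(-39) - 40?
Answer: 3033/2608 ≈ 1.1630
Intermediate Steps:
c = 818 (c = -22*(-39) - 40 = 858 - 40 = 818)
(38611 + c)/(20063 + 13841) = (38611 + 818)/(20063 + 13841) = 39429/33904 = 39429*(1/33904) = 3033/2608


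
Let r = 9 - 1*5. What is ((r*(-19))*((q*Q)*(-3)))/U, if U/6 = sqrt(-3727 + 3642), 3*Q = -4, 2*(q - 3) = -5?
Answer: 76*I*sqrt(85)/255 ≈ 2.7478*I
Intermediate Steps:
q = 1/2 (q = 3 + (1/2)*(-5) = 3 - 5/2 = 1/2 ≈ 0.50000)
Q = -4/3 (Q = (1/3)*(-4) = -4/3 ≈ -1.3333)
U = 6*I*sqrt(85) (U = 6*sqrt(-3727 + 3642) = 6*sqrt(-85) = 6*(I*sqrt(85)) = 6*I*sqrt(85) ≈ 55.317*I)
r = 4 (r = 9 - 5 = 4)
((r*(-19))*((q*Q)*(-3)))/U = ((4*(-19))*(((1/2)*(-4/3))*(-3)))/((6*I*sqrt(85))) = (-(-152)*(-3)/3)*(-I*sqrt(85)/510) = (-76*2)*(-I*sqrt(85)/510) = -(-76)*I*sqrt(85)/255 = 76*I*sqrt(85)/255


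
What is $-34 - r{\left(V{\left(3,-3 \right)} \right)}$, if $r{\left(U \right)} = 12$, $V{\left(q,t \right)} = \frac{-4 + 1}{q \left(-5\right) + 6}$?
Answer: $-46$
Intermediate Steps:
$V{\left(q,t \right)} = - \frac{3}{6 - 5 q}$ ($V{\left(q,t \right)} = - \frac{3}{- 5 q + 6} = - \frac{3}{6 - 5 q}$)
$-34 - r{\left(V{\left(3,-3 \right)} \right)} = -34 - 12 = -46$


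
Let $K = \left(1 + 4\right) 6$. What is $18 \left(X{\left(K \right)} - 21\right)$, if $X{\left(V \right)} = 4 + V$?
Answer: $234$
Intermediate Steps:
$K = 30$ ($K = 5 \cdot 6 = 30$)
$18 \left(X{\left(K \right)} - 21\right) = 18 \left(\left(4 + 30\right) - 21\right) = 18 \left(34 - 21\right) = 18 \cdot 13 = 234$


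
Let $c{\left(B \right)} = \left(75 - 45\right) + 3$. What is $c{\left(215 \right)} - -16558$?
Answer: $16591$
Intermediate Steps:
$c{\left(B \right)} = 33$ ($c{\left(B \right)} = 30 + 3 = 33$)
$c{\left(215 \right)} - -16558 = 33 - -16558 = 33 + 16558 = 16591$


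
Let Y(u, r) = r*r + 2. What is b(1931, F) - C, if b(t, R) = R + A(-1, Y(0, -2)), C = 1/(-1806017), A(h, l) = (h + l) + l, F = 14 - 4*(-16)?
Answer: 160735514/1806017 ≈ 89.000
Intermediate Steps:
F = 78 (F = 14 + 64 = 78)
Y(u, r) = 2 + r² (Y(u, r) = r² + 2 = 2 + r²)
A(h, l) = h + 2*l
C = -1/1806017 ≈ -5.5370e-7
b(t, R) = 11 + R (b(t, R) = R + (-1 + 2*(2 + (-2)²)) = R + (-1 + 2*(2 + 4)) = R + (-1 + 2*6) = R + (-1 + 12) = R + 11 = 11 + R)
b(1931, F) - C = (11 + 78) - 1*(-1/1806017) = 89 + 1/1806017 = 160735514/1806017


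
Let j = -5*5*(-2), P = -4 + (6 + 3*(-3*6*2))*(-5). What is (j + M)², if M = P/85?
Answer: 22619536/7225 ≈ 3130.7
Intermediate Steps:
P = 506 (P = -4 + (6 + 3*(-18*2))*(-5) = -4 + (6 + 3*(-36))*(-5) = -4 + (6 - 108)*(-5) = -4 - 102*(-5) = -4 + 510 = 506)
j = 50 (j = -25*(-2) = 50)
M = 506/85 ≈ 5.9529
(j + M)² = (50 + 506/85)² = (4756/85)² = 22619536/7225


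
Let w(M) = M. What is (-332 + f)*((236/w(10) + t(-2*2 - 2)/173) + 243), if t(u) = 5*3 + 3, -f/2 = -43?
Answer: -56751954/865 ≈ -65609.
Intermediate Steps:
f = 86 (f = -2*(-43) = 86)
t(u) = 18 (t(u) = 15 + 3 = 18)
(-332 + f)*((236/w(10) + t(-2*2 - 2)/173) + 243) = (-332 + 86)*((236/10 + 18/173) + 243) = -246*((236*(1/10) + 18*(1/173)) + 243) = -246*((118/5 + 18/173) + 243) = -246*(20504/865 + 243) = -246*230699/865 = -56751954/865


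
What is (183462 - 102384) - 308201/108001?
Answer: 8756196877/108001 ≈ 81075.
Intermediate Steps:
(183462 - 102384) - 308201/108001 = 81078 - 308201*1/108001 = 81078 - 308201/108001 = 8756196877/108001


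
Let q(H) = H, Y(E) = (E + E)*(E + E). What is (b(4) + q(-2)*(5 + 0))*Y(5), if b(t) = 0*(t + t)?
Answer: -1000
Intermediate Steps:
Y(E) = 4*E² (Y(E) = (2*E)*(2*E) = 4*E²)
b(t) = 0 (b(t) = 0*(2*t) = 0)
(b(4) + q(-2)*(5 + 0))*Y(5) = (0 - 2*(5 + 0))*(4*5²) = (0 - 2*5)*(4*25) = (0 - 10)*100 = -10*100 = -1000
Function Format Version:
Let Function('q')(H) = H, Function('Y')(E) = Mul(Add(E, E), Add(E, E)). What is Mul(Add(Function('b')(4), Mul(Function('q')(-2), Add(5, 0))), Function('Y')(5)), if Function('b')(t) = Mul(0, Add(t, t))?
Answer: -1000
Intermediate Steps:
Function('Y')(E) = Mul(4, Pow(E, 2)) (Function('Y')(E) = Mul(Mul(2, E), Mul(2, E)) = Mul(4, Pow(E, 2)))
Function('b')(t) = 0 (Function('b')(t) = Mul(0, Mul(2, t)) = 0)
Mul(Add(Function('b')(4), Mul(Function('q')(-2), Add(5, 0))), Function('Y')(5)) = Mul(Add(0, Mul(-2, Add(5, 0))), Mul(4, Pow(5, 2))) = Mul(Add(0, Mul(-2, 5)), Mul(4, 25)) = Mul(Add(0, -10), 100) = Mul(-10, 100) = -1000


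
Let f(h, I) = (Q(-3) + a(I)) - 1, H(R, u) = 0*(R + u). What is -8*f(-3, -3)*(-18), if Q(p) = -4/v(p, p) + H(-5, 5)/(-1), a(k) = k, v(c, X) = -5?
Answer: -2304/5 ≈ -460.80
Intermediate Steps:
H(R, u) = 0
Q(p) = ⅘ (Q(p) = -4/(-5) + 0/(-1) = -4*(-⅕) + 0*(-1) = ⅘ + 0 = ⅘)
f(h, I) = -⅕ + I (f(h, I) = (⅘ + I) - 1 = -⅕ + I)
-8*f(-3, -3)*(-18) = -8*(-⅕ - 3)*(-18) = -8*(-16/5)*(-18) = (128/5)*(-18) = -2304/5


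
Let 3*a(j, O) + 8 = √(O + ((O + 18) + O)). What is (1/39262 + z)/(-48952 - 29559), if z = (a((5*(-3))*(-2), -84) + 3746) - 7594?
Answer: 453554621/9247496646 - I*√26/78511 ≈ 0.049046 - 6.4947e-5*I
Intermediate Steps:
a(j, O) = -8/3 + √(18 + 3*O)/3 (a(j, O) = -8/3 + √(O + ((O + 18) + O))/3 = -8/3 + √(O + ((18 + O) + O))/3 = -8/3 + √(O + (18 + 2*O))/3 = -8/3 + √(18 + 3*O)/3)
z = -11552/3 + I*√26 (z = ((-8/3 + √(18 + 3*(-84))/3) + 3746) - 7594 = ((-8/3 + √(18 - 252)/3) + 3746) - 7594 = ((-8/3 + √(-234)/3) + 3746) - 7594 = ((-8/3 + (3*I*√26)/3) + 3746) - 7594 = ((-8/3 + I*√26) + 3746) - 7594 = (11230/3 + I*√26) - 7594 = -11552/3 + I*√26 ≈ -3850.7 + 5.099*I)
(1/39262 + z)/(-48952 - 29559) = (1/39262 + (-11552/3 + I*√26))/(-48952 - 29559) = (1/39262 + (-11552/3 + I*√26))/(-78511) = (-453554621/117786 + I*√26)*(-1/78511) = 453554621/9247496646 - I*√26/78511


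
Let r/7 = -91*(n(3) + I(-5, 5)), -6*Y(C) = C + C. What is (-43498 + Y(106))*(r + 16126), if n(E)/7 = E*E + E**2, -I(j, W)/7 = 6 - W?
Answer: 7793816200/3 ≈ 2.5979e+9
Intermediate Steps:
I(j, W) = -42 + 7*W (I(j, W) = -7*(6 - W) = -42 + 7*W)
n(E) = 14*E**2 (n(E) = 7*(E*E + E**2) = 7*(E**2 + E**2) = 7*(2*E**2) = 14*E**2)
Y(C) = -C/3 (Y(C) = -(C + C)/6 = -C/3)
r = -75803 (r = 7*(-91*(14*3**2 + (-42 + 7*5))) = 7*(-91*(14*9 + (-42 + 35))) = 7*(-91*(126 - 7)) = 7*(-91*119) = 7*(-10829) = -75803)
(-43498 + Y(106))*(r + 16126) = (-43498 - 1/3*106)*(-75803 + 16126) = (-43498 - 106/3)*(-59677) = -130600/3*(-59677) = 7793816200/3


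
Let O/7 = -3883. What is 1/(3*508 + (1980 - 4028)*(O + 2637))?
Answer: 1/50267636 ≈ 1.9894e-8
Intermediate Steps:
O = -27181 (O = 7*(-3883) = -27181)
1/(3*508 + (1980 - 4028)*(O + 2637)) = 1/(3*508 + (1980 - 4028)*(-27181 + 2637)) = 1/(1524 - 2048*(-24544)) = 1/(1524 + 50266112) = 1/50267636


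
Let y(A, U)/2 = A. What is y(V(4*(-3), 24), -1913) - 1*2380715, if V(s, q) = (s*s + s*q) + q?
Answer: -2380955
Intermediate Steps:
V(s, q) = q + s² + q*s (V(s, q) = (s² + q*s) + q = q + s² + q*s)
y(A, U) = 2*A
y(V(4*(-3), 24), -1913) - 1*2380715 = 2*(24 + (4*(-3))² + 24*(4*(-3))) - 1*2380715 = 2*(24 + (-12)² + 24*(-12)) - 2380715 = 2*(24 + 144 - 288) - 2380715 = 2*(-120) - 2380715 = -240 - 2380715 = -2380955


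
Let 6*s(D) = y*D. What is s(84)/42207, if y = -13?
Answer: -182/42207 ≈ -0.0043121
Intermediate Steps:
s(D) = -13*D/6 (s(D) = (-13*D)/6 = -13*D/6)
s(84)/42207 = -13/6*84/42207 = -182*1/42207 = -182/42207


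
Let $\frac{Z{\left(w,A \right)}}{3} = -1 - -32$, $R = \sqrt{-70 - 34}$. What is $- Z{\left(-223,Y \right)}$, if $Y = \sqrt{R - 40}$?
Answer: $-93$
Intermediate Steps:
$R = 2 i \sqrt{26}$ ($R = \sqrt{-104} = 2 i \sqrt{26} \approx 10.198 i$)
$Y = \sqrt{-40 + 2 i \sqrt{26}}$ ($Y = \sqrt{2 i \sqrt{26} - 40} = \sqrt{-40 + 2 i \sqrt{26}} \approx 0.79985 + 6.3749 i$)
$Z{\left(w,A \right)} = 93$ ($Z{\left(w,A \right)} = 3 \left(-1 - -32\right) = 3 \left(-1 + 32\right) = 3 \cdot 31 = 93$)
$- Z{\left(-223,Y \right)} = \left(-1\right) 93 = -93$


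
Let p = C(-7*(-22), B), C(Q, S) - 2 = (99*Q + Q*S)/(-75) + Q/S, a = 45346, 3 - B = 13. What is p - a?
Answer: -3415661/75 ≈ -45542.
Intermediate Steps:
B = -10 (B = 3 - 1*13 = 3 - 13 = -10)
C(Q, S) = 2 - 33*Q/25 + Q/S - Q*S/75 (C(Q, S) = 2 + ((99*Q + Q*S)/(-75) + Q/S) = 2 + ((99*Q + Q*S)*(-1/75) + Q/S) = 2 + ((-33*Q/25 - Q*S/75) + Q/S) = 2 + (-33*Q/25 + Q/S - Q*S/75) = 2 - 33*Q/25 + Q/S - Q*S/75)
p = -14711/75 (p = (-7*(-22) - 1/75*(-10)*(-150 + 99*(-7*(-22)) - 7*(-22)*(-10)))/(-10) = -(154 - 1/75*(-10)*(-150 + 99*154 + 154*(-10)))/10 = -(154 - 1/75*(-10)*(-150 + 15246 - 1540))/10 = -(154 - 1/75*(-10)*13556)/10 = -(154 + 27112/15)/10 = -⅒*29422/15 = -14711/75 ≈ -196.15)
p - a = -14711/75 - 1*45346 = -14711/75 - 45346 = -3415661/75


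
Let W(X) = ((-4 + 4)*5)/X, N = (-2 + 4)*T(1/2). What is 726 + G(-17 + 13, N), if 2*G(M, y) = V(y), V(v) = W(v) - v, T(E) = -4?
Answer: 730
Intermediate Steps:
N = -8 (N = (-2 + 4)*(-4) = 2*(-4) = -8)
W(X) = 0 (W(X) = (0*5)/X = 0/X = 0)
V(v) = -v (V(v) = 0 - v = -v)
G(M, y) = -y/2 (G(M, y) = (-y)/2 = -y/2)
726 + G(-17 + 13, N) = 726 - ½*(-8) = 726 + 4 = 730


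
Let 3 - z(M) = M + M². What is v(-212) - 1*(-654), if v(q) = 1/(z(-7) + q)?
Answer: 164153/251 ≈ 654.00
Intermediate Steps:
z(M) = 3 - M - M² (z(M) = 3 - (M + M²) = 3 + (-M - M²) = 3 - M - M²)
v(q) = 1/(-39 + q) (v(q) = 1/((3 - 1*(-7) - 1*(-7)²) + q) = 1/((3 + 7 - 1*49) + q) = 1/((3 + 7 - 49) + q) = 1/(-39 + q))
v(-212) - 1*(-654) = 1/(-39 - 212) - 1*(-654) = 1/(-251) + 654 = -1/251 + 654 = 164153/251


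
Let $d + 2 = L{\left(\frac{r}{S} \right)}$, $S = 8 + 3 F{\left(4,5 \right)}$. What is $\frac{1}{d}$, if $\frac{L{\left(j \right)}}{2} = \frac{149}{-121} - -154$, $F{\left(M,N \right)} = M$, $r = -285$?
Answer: $\frac{121}{36728} \approx 0.0032945$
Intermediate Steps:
$S = 20$ ($S = 8 + 3 \cdot 4 = 8 + 12 = 20$)
$L{\left(j \right)} = \frac{36970}{121}$ ($L{\left(j \right)} = 2 \left(\frac{149}{-121} - -154\right) = 2 \left(149 \left(- \frac{1}{121}\right) + 154\right) = 2 \left(- \frac{149}{121} + 154\right) = 2 \cdot \frac{18485}{121} = \frac{36970}{121}$)
$d = \frac{36728}{121}$ ($d = -2 + \frac{36970}{121} = \frac{36728}{121} \approx 303.54$)
$\frac{1}{d} = \frac{1}{\frac{36728}{121}} = \frac{121}{36728}$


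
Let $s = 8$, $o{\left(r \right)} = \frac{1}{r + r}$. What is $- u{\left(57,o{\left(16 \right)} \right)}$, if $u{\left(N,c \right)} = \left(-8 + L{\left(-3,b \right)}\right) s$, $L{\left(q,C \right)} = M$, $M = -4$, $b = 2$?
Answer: $96$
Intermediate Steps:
$L{\left(q,C \right)} = -4$
$o{\left(r \right)} = \frac{1}{2 r}$
$u{\left(N,c \right)} = -96$ ($u{\left(N,c \right)} = \left(-8 - 4\right) 8 = \left(-12\right) 8 = -96$)
$- u{\left(57,o{\left(16 \right)} \right)} = \left(-1\right) \left(-96\right) = 96$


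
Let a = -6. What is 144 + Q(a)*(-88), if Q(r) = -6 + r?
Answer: 1200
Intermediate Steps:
144 + Q(a)*(-88) = 144 + (-6 - 6)*(-88) = 144 - 12*(-88) = 144 + 1056 = 1200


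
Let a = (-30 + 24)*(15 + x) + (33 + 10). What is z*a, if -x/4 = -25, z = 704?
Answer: -455488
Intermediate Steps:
x = 100 (x = -4*(-25) = 100)
a = -647 (a = (-30 + 24)*(15 + 100) + (33 + 10) = -6*115 + 43 = -690 + 43 = -647)
z*a = 704*(-647) = -455488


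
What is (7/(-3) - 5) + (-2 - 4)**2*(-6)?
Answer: -670/3 ≈ -223.33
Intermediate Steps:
(7/(-3) - 5) + (-2 - 4)**2*(-6) = (7*(-1/3) - 5) + (-6)**2*(-6) = (-7/3 - 5) + 36*(-6) = -22/3 - 216 = -670/3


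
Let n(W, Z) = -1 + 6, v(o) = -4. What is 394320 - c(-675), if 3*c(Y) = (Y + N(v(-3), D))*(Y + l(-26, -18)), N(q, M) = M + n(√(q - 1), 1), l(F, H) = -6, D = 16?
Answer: 245862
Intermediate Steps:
n(W, Z) = 5
N(q, M) = 5 + M (N(q, M) = M + 5 = 5 + M)
c(Y) = (-6 + Y)*(21 + Y)/3 (c(Y) = ((Y + (5 + 16))*(Y - 6))/3 = ((Y + 21)*(-6 + Y))/3 = ((21 + Y)*(-6 + Y))/3 = ((-6 + Y)*(21 + Y))/3 = (-6 + Y)*(21 + Y)/3)
394320 - c(-675) = 394320 - (-42 + 5*(-675) + (⅓)*(-675)²) = 394320 - (-42 - 3375 + (⅓)*455625) = 394320 - (-42 - 3375 + 151875) = 394320 - 1*148458 = 394320 - 148458 = 245862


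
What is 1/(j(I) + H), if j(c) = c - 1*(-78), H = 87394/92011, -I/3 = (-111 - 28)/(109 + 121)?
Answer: 21162530/1709146547 ≈ 0.012382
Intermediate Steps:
I = 417/230 (I = -3*(-111 - 28)/(109 + 121) = -(-417)/230 = -3*(-139/230) = 417/230 ≈ 1.8130)
H = 87394/92011 (H = 87394*(1/92011) = 87394/92011 ≈ 0.94982)
j(c) = 78 + c (j(c) = c + 78 = 78 + c)
1/(j(I) + H) = 1/((78 + 417/230) + 87394/92011) = 1/(18357/230 + 87394/92011) = 1/(1709146547/21162530) = 21162530/1709146547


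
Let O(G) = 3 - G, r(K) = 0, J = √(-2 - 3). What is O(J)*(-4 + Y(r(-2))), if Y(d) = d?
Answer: -12 + 4*I*√5 ≈ -12.0 + 8.9443*I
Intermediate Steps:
J = I*√5 (J = √(-5) = I*√5 ≈ 2.2361*I)
O(J)*(-4 + Y(r(-2))) = (3 - I*√5)*(-4 + 0) = (3 - I*√5)*(-4) = -12 + 4*I*√5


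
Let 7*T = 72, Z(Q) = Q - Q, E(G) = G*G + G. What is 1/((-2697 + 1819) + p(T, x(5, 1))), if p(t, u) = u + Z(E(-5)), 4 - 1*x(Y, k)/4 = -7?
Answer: -1/834 ≈ -0.0011990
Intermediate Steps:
E(G) = G + G² (E(G) = G² + G = G + G²)
Z(Q) = 0
T = 72/7 (T = (⅐)*72 = 72/7 ≈ 10.286)
x(Y, k) = 44 (x(Y, k) = 16 - 4*(-7) = 16 + 28 = 44)
p(t, u) = u (p(t, u) = u + 0 = u)
1/((-2697 + 1819) + p(T, x(5, 1))) = 1/((-2697 + 1819) + 44) = 1/(-878 + 44) = 1/(-834) = -1/834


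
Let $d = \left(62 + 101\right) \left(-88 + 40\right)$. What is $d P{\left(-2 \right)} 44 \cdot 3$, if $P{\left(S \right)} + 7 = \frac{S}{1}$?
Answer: $9294912$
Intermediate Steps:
$P{\left(S \right)} = -7 + S$ ($P{\left(S \right)} = -7 + \frac{S}{1} = -7 + S 1 = -7 + S$)
$d = -7824$ ($d = 163 \left(-48\right) = -7824$)
$d P{\left(-2 \right)} 44 \cdot 3 = - 7824 \left(-7 - 2\right) 44 \cdot 3 = \left(-7824\right) \left(-9\right) 132 = 70416 \cdot 132 = 9294912$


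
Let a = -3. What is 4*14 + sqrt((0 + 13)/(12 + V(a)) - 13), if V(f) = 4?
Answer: 56 + I*sqrt(195)/4 ≈ 56.0 + 3.4911*I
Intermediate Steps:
4*14 + sqrt((0 + 13)/(12 + V(a)) - 13) = 4*14 + sqrt((0 + 13)/(12 + 4) - 13) = 56 + sqrt(13/16 - 13) = 56 + sqrt(-195/16) = 56 + I*sqrt(195)/4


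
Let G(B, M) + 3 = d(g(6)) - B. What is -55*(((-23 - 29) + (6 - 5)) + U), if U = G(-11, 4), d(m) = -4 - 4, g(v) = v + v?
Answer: 2805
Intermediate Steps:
g(v) = 2*v
d(m) = -8
G(B, M) = -11 - B (G(B, M) = -3 + (-8 - B) = -11 - B)
U = 0 (U = -11 - 1*(-11) = -11 + 11 = 0)
-55*(((-23 - 29) + (6 - 5)) + U) = -55*(((-23 - 29) + (6 - 5)) + 0) = -55*((-52 + 1) + 0) = -55*(-51 + 0) = -55*(-51) = 2805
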